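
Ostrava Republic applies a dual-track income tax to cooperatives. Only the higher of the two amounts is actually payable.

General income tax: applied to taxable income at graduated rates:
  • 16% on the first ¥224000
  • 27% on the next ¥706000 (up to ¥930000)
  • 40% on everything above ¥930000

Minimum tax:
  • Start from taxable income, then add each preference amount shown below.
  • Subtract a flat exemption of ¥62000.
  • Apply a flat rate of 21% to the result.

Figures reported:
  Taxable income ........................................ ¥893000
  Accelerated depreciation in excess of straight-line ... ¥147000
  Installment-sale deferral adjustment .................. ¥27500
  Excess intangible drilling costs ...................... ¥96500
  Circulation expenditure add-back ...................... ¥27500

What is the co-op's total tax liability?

¥237195

General income tax:
  ¥224000 × 16% = ¥35840
  ¥669000 × 27% = ¥180630
  → ¥216470

Minimum tax:
  Adjusted income: ¥893000 + ¥147000 + ¥27500 + ¥96500 + ¥27500 = ¥1191500
  Less exemption ¥62000 → base ¥1129500
  ¥1129500 × 21% = ¥237195

¥237195 > ¥216470, so the minimum tax is the binding amount.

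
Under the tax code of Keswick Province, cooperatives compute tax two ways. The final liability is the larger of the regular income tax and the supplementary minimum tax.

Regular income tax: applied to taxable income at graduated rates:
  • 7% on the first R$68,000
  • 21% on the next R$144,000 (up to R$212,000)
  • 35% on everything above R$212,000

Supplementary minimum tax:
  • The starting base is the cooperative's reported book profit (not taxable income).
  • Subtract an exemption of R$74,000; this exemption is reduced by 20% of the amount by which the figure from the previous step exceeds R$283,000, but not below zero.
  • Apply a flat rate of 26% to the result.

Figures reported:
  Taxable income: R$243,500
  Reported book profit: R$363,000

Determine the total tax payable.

R$79,300

Regular income tax:
  R$68,000 × 7% = R$4,760
  R$144,000 × 21% = R$30,240
  R$31,500 × 35% = R$11,025
  → R$46,025

Supplementary minimum tax:
  Base (reported book profit): R$363,000
  Exemption: R$74,000 − 20% × (R$363,000 − R$283,000) = R$74,000 − R$16,000 = R$58,000
  Base: R$363,000 − R$58,000 = R$305,000
  R$305,000 × 26% = R$79,300

R$79,300 > R$46,025, so the supplementary minimum tax is the binding amount.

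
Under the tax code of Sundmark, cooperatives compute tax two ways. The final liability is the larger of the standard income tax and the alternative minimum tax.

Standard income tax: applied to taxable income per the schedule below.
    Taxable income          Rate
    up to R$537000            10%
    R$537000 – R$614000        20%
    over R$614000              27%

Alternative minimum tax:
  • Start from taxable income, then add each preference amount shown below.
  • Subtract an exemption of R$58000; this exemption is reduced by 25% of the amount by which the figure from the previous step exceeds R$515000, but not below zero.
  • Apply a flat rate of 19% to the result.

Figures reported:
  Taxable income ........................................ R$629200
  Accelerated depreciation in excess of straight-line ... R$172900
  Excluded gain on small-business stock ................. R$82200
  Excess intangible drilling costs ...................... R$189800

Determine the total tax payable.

Alternative minimum tax:
  Adjusted income: R$629200 + R$172900 + R$82200 + R$189800 = R$1074100
  Exemption: 25% × (R$1074100 − R$515000) = R$139775 ≥ R$58000, so the exemption is fully phased out
  Base: R$1074100 − R$0 = R$1074100
  R$1074100 × 19% = R$204079

Standard income tax:
  R$537000 × 10% = R$53700
  R$77000 × 20% = R$15400
  R$15200 × 27% = R$4104
  → R$73204

R$204079 > R$73204, so the alternative minimum tax is the binding amount.

R$204079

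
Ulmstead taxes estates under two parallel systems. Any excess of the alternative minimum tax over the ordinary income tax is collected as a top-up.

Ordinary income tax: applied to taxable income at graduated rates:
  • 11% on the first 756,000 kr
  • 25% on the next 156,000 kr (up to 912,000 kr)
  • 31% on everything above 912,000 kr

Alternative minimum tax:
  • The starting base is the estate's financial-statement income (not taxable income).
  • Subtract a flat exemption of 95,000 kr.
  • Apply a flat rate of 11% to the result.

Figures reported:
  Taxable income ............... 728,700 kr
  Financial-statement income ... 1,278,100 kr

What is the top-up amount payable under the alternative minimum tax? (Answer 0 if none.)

49,984 kr

Ordinary income tax:
  728,700 kr × 11% = 80,157 kr

Alternative minimum tax:
  Base (financial-statement income): 1,278,100 kr
  Less exemption 95,000 kr → base 1,183,100 kr
  1,183,100 kr × 11% = 130,141 kr

Excess of alternative minimum tax over ordinary income tax: 130,141 kr − 80,157 kr = 49,984 kr.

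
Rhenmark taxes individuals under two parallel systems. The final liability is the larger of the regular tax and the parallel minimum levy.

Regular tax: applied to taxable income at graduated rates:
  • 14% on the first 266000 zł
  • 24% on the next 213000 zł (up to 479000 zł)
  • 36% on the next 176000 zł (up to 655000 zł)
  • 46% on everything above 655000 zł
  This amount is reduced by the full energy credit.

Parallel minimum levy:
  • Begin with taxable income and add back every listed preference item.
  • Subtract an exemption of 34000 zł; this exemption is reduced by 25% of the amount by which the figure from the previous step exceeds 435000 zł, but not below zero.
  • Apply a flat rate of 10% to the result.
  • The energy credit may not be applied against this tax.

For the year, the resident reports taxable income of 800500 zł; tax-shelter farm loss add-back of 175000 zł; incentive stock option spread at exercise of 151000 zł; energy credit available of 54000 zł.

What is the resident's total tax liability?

164650 zł

Parallel minimum levy:
  Adjusted income: 800500 zł + 175000 zł + 151000 zł = 1126500 zł
  Exemption: 25% × (1126500 zł − 435000 zł) = 172875 zł ≥ 34000 zł, so the exemption is fully phased out
  Base: 1126500 zł − 0 zł = 1126500 zł
  1126500 zł × 10% = 112650 zł

Regular tax:
  266000 zł × 14% = 37240 zł
  213000 zł × 24% = 51120 zł
  176000 zł × 36% = 63360 zł
  145500 zł × 46% = 66930 zł
  → 218650 zł
  Less energy credit 54000 zł → 164650 zł

164650 zł > 112650 zł, so the regular tax governs.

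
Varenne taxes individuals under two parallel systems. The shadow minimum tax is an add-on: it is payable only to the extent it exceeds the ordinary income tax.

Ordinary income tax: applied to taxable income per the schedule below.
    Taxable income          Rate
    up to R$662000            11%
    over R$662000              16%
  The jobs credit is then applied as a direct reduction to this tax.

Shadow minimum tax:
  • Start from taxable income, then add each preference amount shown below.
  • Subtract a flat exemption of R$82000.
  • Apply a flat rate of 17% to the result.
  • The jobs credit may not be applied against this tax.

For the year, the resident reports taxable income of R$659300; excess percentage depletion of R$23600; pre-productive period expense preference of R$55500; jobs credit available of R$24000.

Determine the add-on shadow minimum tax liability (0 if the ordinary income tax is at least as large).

Shadow minimum tax:
  Adjusted income: R$659300 + R$23600 + R$55500 = R$738400
  Less exemption R$82000 → base R$656400
  R$656400 × 17% = R$111588

Ordinary income tax:
  R$659300 × 11% = R$72523
  Less jobs credit R$24000 → R$48523

Excess of shadow minimum tax over ordinary income tax: R$111588 − R$48523 = R$63065.

R$63065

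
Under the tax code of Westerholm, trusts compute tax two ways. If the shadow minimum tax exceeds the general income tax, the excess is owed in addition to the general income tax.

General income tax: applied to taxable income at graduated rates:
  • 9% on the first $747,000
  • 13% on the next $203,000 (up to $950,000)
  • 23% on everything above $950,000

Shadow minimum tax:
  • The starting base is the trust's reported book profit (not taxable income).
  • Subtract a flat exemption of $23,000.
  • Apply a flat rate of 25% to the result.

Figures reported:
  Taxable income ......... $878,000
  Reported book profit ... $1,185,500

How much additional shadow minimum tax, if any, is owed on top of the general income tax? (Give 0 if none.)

Shadow minimum tax:
  Base (reported book profit): $1,185,500
  Less exemption $23,000 → base $1,162,500
  $1,162,500 × 25% = $290,625

General income tax:
  $747,000 × 9% = $67,230
  $131,000 × 13% = $17,030
  → $84,260

Excess of shadow minimum tax over general income tax: $290,625 − $84,260 = $206,365.

$206,365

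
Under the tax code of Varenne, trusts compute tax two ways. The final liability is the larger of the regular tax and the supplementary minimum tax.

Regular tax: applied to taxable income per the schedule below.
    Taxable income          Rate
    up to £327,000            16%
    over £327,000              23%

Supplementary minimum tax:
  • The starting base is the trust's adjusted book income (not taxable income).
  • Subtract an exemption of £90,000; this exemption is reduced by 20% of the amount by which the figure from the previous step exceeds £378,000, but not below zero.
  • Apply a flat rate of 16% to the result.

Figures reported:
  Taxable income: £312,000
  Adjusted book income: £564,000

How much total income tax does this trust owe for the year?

£81,792

Supplementary minimum tax:
  Base (adjusted book income): £564,000
  Exemption: £90,000 − 20% × (£564,000 − £378,000) = £90,000 − £37,200 = £52,800
  Base: £564,000 − £52,800 = £511,200
  £511,200 × 16% = £81,792

Regular tax:
  £312,000 × 16% = £49,920

£81,792 > £49,920, so the supplementary minimum tax is the binding amount.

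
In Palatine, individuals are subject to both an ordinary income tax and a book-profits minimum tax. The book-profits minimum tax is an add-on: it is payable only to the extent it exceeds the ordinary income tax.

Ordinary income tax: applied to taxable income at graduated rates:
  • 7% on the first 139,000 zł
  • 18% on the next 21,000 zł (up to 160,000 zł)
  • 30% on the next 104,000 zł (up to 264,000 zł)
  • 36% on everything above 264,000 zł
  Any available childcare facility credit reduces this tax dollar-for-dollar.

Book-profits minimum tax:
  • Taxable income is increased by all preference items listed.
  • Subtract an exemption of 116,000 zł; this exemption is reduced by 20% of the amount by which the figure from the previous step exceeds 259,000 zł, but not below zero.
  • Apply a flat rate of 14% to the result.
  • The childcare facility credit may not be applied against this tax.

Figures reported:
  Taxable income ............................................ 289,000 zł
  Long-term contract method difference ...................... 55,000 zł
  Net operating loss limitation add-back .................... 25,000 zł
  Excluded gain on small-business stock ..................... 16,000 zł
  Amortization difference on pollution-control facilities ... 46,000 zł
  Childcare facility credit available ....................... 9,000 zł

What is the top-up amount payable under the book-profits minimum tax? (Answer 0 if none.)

4,206 zł

Ordinary income tax:
  139,000 zł × 7% = 9,730 zł
  21,000 zł × 18% = 3,780 zł
  104,000 zł × 30% = 31,200 zł
  25,000 zł × 36% = 9,000 zł
  → 53,710 zł
  Less childcare facility credit 9,000 zł → 44,710 zł

Book-profits minimum tax:
  Adjusted income: 289,000 zł + 55,000 zł + 25,000 zł + 16,000 zł + 46,000 zł = 431,000 zł
  Exemption: 116,000 zł − 20% × (431,000 zł − 259,000 zł) = 116,000 zł − 34,400 zł = 81,600 zł
  Base: 431,000 zł − 81,600 zł = 349,400 zł
  349,400 zł × 14% = 48,916 zł

Excess of book-profits minimum tax over ordinary income tax: 48,916 zł − 44,710 zł = 4,206 zł.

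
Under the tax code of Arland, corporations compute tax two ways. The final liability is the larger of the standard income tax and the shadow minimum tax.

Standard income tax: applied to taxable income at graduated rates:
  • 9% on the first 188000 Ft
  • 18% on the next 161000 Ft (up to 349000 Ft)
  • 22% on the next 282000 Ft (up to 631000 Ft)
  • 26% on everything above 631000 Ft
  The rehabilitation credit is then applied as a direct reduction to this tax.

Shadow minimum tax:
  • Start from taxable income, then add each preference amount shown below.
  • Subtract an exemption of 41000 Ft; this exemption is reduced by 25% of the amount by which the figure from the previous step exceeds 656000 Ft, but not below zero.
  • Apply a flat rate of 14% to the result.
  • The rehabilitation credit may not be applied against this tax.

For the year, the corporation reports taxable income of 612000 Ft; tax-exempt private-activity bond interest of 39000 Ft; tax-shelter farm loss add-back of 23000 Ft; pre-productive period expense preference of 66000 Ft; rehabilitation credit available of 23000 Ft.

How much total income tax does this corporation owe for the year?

Standard income tax:
  188000 Ft × 9% = 16920 Ft
  161000 Ft × 18% = 28980 Ft
  263000 Ft × 22% = 57860 Ft
  → 103760 Ft
  Less rehabilitation credit 23000 Ft → 80760 Ft

Shadow minimum tax:
  Adjusted income: 612000 Ft + 39000 Ft + 23000 Ft + 66000 Ft = 740000 Ft
  Exemption: 41000 Ft − 25% × (740000 Ft − 656000 Ft) = 41000 Ft − 21000 Ft = 20000 Ft
  Base: 740000 Ft − 20000 Ft = 720000 Ft
  720000 Ft × 14% = 100800 Ft

100800 Ft > 80760 Ft, so the shadow minimum tax is the binding amount.

100800 Ft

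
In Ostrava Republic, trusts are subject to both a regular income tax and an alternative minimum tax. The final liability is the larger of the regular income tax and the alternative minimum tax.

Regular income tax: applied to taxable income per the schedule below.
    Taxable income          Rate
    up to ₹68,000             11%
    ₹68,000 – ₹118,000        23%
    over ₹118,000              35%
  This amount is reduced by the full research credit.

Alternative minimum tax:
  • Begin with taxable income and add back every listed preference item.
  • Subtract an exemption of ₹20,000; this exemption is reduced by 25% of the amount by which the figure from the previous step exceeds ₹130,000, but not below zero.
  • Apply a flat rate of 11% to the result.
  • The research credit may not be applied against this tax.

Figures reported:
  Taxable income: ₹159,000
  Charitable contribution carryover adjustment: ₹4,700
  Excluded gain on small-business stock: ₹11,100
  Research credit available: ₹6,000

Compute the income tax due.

₹27,330

Regular income tax:
  ₹68,000 × 11% = ₹7,480
  ₹50,000 × 23% = ₹11,500
  ₹41,000 × 35% = ₹14,350
  → ₹33,330
  Less research credit ₹6,000 → ₹27,330

Alternative minimum tax:
  Adjusted income: ₹159,000 + ₹4,700 + ₹11,100 = ₹174,800
  Exemption: ₹20,000 − 25% × (₹174,800 − ₹130,000) = ₹20,000 − ₹11,200 = ₹8,800
  Base: ₹174,800 − ₹8,800 = ₹166,000
  ₹166,000 × 11% = ₹18,260

₹27,330 > ₹18,260, so the regular income tax governs.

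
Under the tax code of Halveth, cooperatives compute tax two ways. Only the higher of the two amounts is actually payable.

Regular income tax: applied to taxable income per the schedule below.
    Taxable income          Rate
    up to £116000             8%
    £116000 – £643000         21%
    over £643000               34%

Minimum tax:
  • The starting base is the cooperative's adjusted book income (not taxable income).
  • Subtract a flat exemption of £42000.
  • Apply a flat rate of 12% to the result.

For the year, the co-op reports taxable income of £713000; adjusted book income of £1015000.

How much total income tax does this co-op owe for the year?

Minimum tax:
  Base (adjusted book income): £1015000
  Less exemption £42000 → base £973000
  £973000 × 12% = £116760

Regular income tax:
  £116000 × 8% = £9280
  £527000 × 21% = £110670
  £70000 × 34% = £23800
  → £143750

£143750 > £116760, so the regular income tax governs.

£143750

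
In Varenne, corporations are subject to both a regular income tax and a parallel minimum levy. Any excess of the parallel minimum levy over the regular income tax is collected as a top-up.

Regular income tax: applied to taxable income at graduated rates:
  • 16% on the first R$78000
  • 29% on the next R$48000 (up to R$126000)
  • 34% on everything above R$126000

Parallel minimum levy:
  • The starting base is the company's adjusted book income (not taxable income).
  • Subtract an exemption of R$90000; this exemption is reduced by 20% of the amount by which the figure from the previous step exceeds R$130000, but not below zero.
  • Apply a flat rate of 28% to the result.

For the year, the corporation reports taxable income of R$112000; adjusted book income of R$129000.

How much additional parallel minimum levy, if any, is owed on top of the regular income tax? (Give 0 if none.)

Regular income tax:
  R$78000 × 16% = R$12480
  R$34000 × 29% = R$9860
  → R$22340

Parallel minimum levy:
  Base (adjusted book income): R$129000
  Exemption: R$129000 ≤ R$130000, so full R$90000 applies
  Base: R$129000 − R$90000 = R$39000
  R$39000 × 28% = R$10920

R$10920 ≤ R$22340, so no add-on is due.

R$0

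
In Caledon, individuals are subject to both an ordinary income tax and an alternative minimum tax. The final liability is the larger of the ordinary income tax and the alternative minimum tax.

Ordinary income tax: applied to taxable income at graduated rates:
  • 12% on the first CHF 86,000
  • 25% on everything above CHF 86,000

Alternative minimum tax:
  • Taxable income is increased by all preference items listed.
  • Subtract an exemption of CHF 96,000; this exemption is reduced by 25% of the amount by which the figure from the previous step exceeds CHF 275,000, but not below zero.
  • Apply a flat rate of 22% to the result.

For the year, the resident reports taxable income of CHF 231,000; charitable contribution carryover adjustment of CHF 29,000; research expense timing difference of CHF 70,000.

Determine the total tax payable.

CHF 54,505

Alternative minimum tax:
  Adjusted income: CHF 231,000 + CHF 29,000 + CHF 70,000 = CHF 330,000
  Exemption: CHF 96,000 − 25% × (CHF 330,000 − CHF 275,000) = CHF 96,000 − CHF 13,750 = CHF 82,250
  Base: CHF 330,000 − CHF 82,250 = CHF 247,750
  CHF 247,750 × 22% = CHF 54,505

Ordinary income tax:
  CHF 86,000 × 12% = CHF 10,320
  CHF 145,000 × 25% = CHF 36,250
  → CHF 46,570

CHF 54,505 > CHF 46,570, so the alternative minimum tax is the binding amount.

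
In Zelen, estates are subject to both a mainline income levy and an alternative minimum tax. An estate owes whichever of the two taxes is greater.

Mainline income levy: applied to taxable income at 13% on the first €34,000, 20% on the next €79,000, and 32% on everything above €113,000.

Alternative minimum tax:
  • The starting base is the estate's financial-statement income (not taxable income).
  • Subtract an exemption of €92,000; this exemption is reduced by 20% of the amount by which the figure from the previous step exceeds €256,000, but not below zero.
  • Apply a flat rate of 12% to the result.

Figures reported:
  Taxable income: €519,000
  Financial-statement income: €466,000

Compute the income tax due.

Alternative minimum tax:
  Base (financial-statement income): €466,000
  Exemption: €92,000 − 20% × (€466,000 − €256,000) = €92,000 − €42,000 = €50,000
  Base: €466,000 − €50,000 = €416,000
  €416,000 × 12% = €49,920

Mainline income levy:
  €34,000 × 13% = €4,420
  €79,000 × 20% = €15,800
  €406,000 × 32% = €129,920
  → €150,140

€150,140 > €49,920, so the mainline income levy governs.

€150,140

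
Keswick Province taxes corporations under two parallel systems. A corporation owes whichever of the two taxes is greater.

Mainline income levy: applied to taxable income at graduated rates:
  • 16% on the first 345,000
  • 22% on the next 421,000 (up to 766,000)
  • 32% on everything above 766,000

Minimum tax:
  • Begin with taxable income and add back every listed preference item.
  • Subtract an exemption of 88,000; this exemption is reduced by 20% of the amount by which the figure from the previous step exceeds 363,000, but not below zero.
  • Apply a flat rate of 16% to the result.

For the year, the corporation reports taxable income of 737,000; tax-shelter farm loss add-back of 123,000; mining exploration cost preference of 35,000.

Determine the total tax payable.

143,200

Mainline income levy:
  345,000 × 16% = 55,200
  392,000 × 22% = 86,240
  → 141,440

Minimum tax:
  Adjusted income: 737,000 + 123,000 + 35,000 = 895,000
  Exemption: 20% × (895,000 − 363,000) = 106,400 ≥ 88,000, so the exemption is fully phased out
  Base: 895,000 − 0 = 895,000
  895,000 × 16% = 143,200

143,200 > 141,440, so the minimum tax is the binding amount.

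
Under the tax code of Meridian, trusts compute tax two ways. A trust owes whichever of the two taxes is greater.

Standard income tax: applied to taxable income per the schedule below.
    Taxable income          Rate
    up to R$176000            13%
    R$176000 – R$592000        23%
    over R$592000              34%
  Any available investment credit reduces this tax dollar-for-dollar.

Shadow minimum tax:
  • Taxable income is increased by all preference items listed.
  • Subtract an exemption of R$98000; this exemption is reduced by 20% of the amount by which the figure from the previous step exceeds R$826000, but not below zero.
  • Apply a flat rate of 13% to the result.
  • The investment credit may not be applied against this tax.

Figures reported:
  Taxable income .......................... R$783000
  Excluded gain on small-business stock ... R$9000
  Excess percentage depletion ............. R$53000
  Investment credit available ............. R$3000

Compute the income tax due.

Shadow minimum tax:
  Adjusted income: R$783000 + R$9000 + R$53000 = R$845000
  Exemption: R$98000 − 20% × (R$845000 − R$826000) = R$98000 − R$3800 = R$94200
  Base: R$845000 − R$94200 = R$750800
  R$750800 × 13% = R$97604

Standard income tax:
  R$176000 × 13% = R$22880
  R$416000 × 23% = R$95680
  R$191000 × 34% = R$64940
  → R$183500
  Less investment credit R$3000 → R$180500

R$180500 > R$97604, so the standard income tax governs.

R$180500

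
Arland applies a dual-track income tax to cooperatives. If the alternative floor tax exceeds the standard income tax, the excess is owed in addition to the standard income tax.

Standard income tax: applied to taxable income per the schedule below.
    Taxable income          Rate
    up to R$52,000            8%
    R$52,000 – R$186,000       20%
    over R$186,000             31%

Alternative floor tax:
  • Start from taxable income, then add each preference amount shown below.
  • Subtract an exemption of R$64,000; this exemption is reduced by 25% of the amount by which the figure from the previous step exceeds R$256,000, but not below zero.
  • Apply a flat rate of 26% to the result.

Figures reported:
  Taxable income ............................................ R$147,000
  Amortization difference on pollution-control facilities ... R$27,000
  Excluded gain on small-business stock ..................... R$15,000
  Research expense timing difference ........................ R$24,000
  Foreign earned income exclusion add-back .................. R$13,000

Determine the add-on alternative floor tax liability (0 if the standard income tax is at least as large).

R$18,960

Standard income tax:
  R$52,000 × 8% = R$4,160
  R$95,000 × 20% = R$19,000
  → R$23,160

Alternative floor tax:
  Adjusted income: R$147,000 + R$27,000 + R$15,000 + R$24,000 + R$13,000 = R$226,000
  Exemption: R$226,000 ≤ R$256,000, so full R$64,000 applies
  Base: R$226,000 − R$64,000 = R$162,000
  R$162,000 × 26% = R$42,120

Excess of alternative floor tax over standard income tax: R$42,120 − R$23,160 = R$18,960.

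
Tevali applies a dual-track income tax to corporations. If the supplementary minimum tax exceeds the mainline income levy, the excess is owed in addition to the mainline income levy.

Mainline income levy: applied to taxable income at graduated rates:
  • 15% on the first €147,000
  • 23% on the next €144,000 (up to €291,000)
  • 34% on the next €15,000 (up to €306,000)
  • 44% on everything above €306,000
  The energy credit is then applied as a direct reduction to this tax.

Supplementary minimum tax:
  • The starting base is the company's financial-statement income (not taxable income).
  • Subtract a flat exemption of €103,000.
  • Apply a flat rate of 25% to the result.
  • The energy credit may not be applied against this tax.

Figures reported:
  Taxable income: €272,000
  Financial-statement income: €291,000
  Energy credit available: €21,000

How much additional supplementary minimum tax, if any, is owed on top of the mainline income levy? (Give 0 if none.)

€17,200

Supplementary minimum tax:
  Base (financial-statement income): €291,000
  Less exemption €103,000 → base €188,000
  €188,000 × 25% = €47,000

Mainline income levy:
  €147,000 × 15% = €22,050
  €125,000 × 23% = €28,750
  → €50,800
  Less energy credit €21,000 → €29,800

Excess of supplementary minimum tax over mainline income levy: €47,000 − €29,800 = €17,200.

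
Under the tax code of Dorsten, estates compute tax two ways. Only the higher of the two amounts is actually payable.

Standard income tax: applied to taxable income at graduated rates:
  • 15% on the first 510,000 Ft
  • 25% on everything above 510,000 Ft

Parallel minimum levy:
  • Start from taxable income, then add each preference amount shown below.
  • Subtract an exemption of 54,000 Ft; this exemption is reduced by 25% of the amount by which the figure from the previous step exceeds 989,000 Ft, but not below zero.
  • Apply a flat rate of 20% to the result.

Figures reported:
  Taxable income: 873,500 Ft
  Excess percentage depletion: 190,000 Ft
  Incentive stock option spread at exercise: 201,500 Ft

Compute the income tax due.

Parallel minimum levy:
  Adjusted income: 873,500 Ft + 190,000 Ft + 201,500 Ft = 1,265,000 Ft
  Exemption: 25% × (1,265,000 Ft − 989,000 Ft) = 69,000 Ft ≥ 54,000 Ft, so the exemption is fully phased out
  Base: 1,265,000 Ft − 0 Ft = 1,265,000 Ft
  1,265,000 Ft × 20% = 253,000 Ft

Standard income tax:
  510,000 Ft × 15% = 76,500 Ft
  363,500 Ft × 25% = 90,875 Ft
  → 167,375 Ft

253,000 Ft > 167,375 Ft, so the parallel minimum levy is the binding amount.

253,000 Ft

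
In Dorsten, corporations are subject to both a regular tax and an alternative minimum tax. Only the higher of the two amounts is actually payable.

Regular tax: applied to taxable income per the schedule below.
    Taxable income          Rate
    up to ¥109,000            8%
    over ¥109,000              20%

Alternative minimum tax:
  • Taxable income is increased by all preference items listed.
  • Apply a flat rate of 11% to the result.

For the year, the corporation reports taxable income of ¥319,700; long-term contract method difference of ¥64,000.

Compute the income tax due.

Regular tax:
  ¥109,000 × 8% = ¥8,720
  ¥210,700 × 20% = ¥42,140
  → ¥50,860

Alternative minimum tax:
  Adjusted income: ¥319,700 + ¥64,000 = ¥383,700
  ¥383,700 × 11% = ¥42,207

¥50,860 > ¥42,207, so the regular tax governs.

¥50,860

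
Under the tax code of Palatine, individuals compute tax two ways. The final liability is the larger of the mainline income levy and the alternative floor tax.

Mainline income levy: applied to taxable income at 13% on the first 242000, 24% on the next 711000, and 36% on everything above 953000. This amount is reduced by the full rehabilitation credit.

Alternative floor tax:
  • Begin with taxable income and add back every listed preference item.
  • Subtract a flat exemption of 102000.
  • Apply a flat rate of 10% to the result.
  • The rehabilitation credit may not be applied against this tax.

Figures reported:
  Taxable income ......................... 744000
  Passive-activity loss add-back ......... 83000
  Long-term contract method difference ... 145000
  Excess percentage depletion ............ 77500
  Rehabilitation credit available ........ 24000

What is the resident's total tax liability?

Alternative floor tax:
  Adjusted income: 744000 + 83000 + 145000 + 77500 = 1049500
  Less exemption 102000 → base 947500
  947500 × 10% = 94750

Mainline income levy:
  242000 × 13% = 31460
  502000 × 24% = 120480
  → 151940
  Less rehabilitation credit 24000 → 127940

127940 > 94750, so the mainline income levy governs.

127940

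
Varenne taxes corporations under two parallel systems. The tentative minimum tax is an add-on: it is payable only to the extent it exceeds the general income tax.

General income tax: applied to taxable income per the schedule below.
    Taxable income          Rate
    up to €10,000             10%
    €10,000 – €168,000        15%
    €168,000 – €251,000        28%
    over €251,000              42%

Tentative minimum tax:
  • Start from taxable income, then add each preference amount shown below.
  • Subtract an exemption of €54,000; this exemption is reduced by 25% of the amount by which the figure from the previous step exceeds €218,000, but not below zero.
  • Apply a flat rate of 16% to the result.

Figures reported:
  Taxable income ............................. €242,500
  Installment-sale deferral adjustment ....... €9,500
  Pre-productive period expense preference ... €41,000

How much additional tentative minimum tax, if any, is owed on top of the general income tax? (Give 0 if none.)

€0

General income tax:
  €10,000 × 10% = €1,000
  €158,000 × 15% = €23,700
  €74,500 × 28% = €20,860
  → €45,560

Tentative minimum tax:
  Adjusted income: €242,500 + €9,500 + €41,000 = €293,000
  Exemption: €54,000 − 25% × (€293,000 − €218,000) = €54,000 − €18,750 = €35,250
  Base: €293,000 − €35,250 = €257,750
  €257,750 × 16% = €41,240

€41,240 ≤ €45,560, so no add-on is due.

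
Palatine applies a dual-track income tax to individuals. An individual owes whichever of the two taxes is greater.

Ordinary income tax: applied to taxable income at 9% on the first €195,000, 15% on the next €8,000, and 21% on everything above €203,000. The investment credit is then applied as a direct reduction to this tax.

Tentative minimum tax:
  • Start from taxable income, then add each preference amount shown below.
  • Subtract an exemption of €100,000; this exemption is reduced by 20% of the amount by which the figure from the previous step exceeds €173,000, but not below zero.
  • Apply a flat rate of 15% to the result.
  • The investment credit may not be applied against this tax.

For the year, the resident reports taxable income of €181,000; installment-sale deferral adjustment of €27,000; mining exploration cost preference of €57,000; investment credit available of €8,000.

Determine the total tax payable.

€27,510

Ordinary income tax:
  €181,000 × 9% = €16,290
  Less investment credit €8,000 → €8,290

Tentative minimum tax:
  Adjusted income: €181,000 + €27,000 + €57,000 = €265,000
  Exemption: €100,000 − 20% × (€265,000 − €173,000) = €100,000 − €18,400 = €81,600
  Base: €265,000 − €81,600 = €183,400
  €183,400 × 15% = €27,510

€27,510 > €8,290, so the tentative minimum tax is the binding amount.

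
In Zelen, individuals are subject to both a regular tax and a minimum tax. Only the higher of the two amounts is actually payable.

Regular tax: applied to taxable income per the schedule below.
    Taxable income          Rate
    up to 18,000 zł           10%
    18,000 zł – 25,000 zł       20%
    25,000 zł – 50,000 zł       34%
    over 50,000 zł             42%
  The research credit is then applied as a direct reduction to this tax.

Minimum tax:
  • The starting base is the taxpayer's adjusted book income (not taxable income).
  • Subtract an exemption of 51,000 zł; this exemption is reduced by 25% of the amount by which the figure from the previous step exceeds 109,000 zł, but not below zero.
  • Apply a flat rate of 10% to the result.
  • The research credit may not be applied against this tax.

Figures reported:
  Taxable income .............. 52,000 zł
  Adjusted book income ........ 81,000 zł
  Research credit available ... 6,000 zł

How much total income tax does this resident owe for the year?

6,540 zł

Minimum tax:
  Base (adjusted book income): 81,000 zł
  Exemption: 81,000 zł ≤ 109,000 zł, so full 51,000 zł applies
  Base: 81,000 zł − 51,000 zł = 30,000 zł
  30,000 zł × 10% = 3,000 zł

Regular tax:
  18,000 zł × 10% = 1,800 zł
  7,000 zł × 20% = 1,400 zł
  25,000 zł × 34% = 8,500 zł
  2,000 zł × 42% = 840 zł
  → 12,540 zł
  Less research credit 6,000 zł → 6,540 zł

6,540 zł > 3,000 zł, so the regular tax governs.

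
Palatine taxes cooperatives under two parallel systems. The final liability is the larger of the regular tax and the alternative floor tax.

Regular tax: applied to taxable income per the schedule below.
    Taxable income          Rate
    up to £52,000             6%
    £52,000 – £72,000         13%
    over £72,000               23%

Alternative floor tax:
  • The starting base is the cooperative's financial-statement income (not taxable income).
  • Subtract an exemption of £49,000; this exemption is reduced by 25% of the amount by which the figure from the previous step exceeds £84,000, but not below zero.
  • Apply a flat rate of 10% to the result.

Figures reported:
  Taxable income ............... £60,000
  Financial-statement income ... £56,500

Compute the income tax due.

£4,160

Alternative floor tax:
  Base (financial-statement income): £56,500
  Exemption: £56,500 ≤ £84,000, so full £49,000 applies
  Base: £56,500 − £49,000 = £7,500
  £7,500 × 10% = £750

Regular tax:
  £52,000 × 6% = £3,120
  £8,000 × 13% = £1,040
  → £4,160

£4,160 > £750, so the regular tax governs.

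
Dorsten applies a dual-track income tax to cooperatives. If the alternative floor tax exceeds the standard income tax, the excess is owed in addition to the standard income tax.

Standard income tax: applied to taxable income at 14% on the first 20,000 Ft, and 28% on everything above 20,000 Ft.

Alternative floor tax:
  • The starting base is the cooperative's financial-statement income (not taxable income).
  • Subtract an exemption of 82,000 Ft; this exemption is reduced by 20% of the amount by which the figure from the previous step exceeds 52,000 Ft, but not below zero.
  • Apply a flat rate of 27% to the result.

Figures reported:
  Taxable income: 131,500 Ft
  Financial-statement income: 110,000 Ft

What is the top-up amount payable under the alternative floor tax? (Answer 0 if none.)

Standard income tax:
  20,000 Ft × 14% = 2,800 Ft
  111,500 Ft × 28% = 31,220 Ft
  → 34,020 Ft

Alternative floor tax:
  Base (financial-statement income): 110,000 Ft
  Exemption: 82,000 Ft − 20% × (110,000 Ft − 52,000 Ft) = 82,000 Ft − 11,600 Ft = 70,400 Ft
  Base: 110,000 Ft − 70,400 Ft = 39,600 Ft
  39,600 Ft × 27% = 10,692 Ft

10,692 Ft ≤ 34,020 Ft, so no add-on is due.

0 Ft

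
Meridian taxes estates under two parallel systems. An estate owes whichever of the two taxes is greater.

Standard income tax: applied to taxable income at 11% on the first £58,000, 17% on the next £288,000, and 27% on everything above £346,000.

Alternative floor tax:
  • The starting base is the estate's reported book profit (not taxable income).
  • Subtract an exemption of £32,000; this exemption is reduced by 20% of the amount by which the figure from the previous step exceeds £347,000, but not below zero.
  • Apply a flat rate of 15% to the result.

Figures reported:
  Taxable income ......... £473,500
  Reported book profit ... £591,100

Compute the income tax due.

£89,765

Alternative floor tax:
  Base (reported book profit): £591,100
  Exemption: 20% × (£591,100 − £347,000) = £48,820 ≥ £32,000, so the exemption is fully phased out
  Base: £591,100 − £0 = £591,100
  £591,100 × 15% = £88,665

Standard income tax:
  £58,000 × 11% = £6,380
  £288,000 × 17% = £48,960
  £127,500 × 27% = £34,425
  → £89,765

£89,765 > £88,665, so the standard income tax governs.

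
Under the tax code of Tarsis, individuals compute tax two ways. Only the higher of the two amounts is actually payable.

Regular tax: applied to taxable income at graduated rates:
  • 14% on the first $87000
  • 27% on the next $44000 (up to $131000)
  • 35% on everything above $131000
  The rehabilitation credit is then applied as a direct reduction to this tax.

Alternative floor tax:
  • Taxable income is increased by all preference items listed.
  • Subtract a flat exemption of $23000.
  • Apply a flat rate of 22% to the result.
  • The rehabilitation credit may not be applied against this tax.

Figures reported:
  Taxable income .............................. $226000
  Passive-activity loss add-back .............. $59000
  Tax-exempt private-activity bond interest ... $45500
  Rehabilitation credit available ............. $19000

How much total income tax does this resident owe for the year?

Regular tax:
  $87000 × 14% = $12180
  $44000 × 27% = $11880
  $95000 × 35% = $33250
  → $57310
  Less rehabilitation credit $19000 → $38310

Alternative floor tax:
  Adjusted income: $226000 + $59000 + $45500 = $330500
  Less exemption $23000 → base $307500
  $307500 × 22% = $67650

$67650 > $38310, so the alternative floor tax is the binding amount.

$67650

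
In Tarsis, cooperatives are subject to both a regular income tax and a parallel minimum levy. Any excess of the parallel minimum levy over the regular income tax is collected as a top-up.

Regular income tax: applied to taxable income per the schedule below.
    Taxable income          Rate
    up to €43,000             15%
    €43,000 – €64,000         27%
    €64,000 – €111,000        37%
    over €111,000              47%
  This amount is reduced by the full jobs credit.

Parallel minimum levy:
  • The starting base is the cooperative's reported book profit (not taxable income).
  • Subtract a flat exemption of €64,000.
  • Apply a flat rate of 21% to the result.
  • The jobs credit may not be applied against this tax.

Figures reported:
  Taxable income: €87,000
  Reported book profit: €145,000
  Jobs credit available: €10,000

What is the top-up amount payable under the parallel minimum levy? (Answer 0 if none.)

Parallel minimum levy:
  Base (reported book profit): €145,000
  Less exemption €64,000 → base €81,000
  €81,000 × 21% = €17,010

Regular income tax:
  €43,000 × 15% = €6,450
  €21,000 × 27% = €5,670
  €23,000 × 37% = €8,510
  → €20,630
  Less jobs credit €10,000 → €10,630

Excess of parallel minimum levy over regular income tax: €17,010 − €10,630 = €6,380.

€6,380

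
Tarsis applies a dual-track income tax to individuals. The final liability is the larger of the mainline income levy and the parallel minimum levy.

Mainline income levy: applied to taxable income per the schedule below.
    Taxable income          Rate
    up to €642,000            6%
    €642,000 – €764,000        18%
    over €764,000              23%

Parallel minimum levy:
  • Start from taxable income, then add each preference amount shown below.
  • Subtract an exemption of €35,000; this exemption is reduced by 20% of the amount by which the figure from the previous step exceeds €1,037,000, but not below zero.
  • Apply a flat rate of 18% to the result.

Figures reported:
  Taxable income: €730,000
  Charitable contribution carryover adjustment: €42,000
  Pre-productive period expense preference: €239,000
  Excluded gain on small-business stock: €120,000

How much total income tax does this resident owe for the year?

Parallel minimum levy:
  Adjusted income: €730,000 + €42,000 + €239,000 + €120,000 = €1,131,000
  Exemption: €35,000 − 20% × (€1,131,000 − €1,037,000) = €35,000 − €18,800 = €16,200
  Base: €1,131,000 − €16,200 = €1,114,800
  €1,114,800 × 18% = €200,664

Mainline income levy:
  €642,000 × 6% = €38,520
  €88,000 × 18% = €15,840
  → €54,360

€200,664 > €54,360, so the parallel minimum levy is the binding amount.

€200,664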